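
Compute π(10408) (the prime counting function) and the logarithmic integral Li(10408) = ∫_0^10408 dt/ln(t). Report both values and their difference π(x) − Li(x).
π(10408) = 1274;  Li(10408) ≈ 1290.34;  π(x) − Li(x) ≈ -16.34.

Direct count of primes ≤ 10408 gives π(10408) = 1274. Numerical evaluation of the logarithmic integral gives Li(10408) ≈ 1290.34. The difference π(x) − Li(x) ≈ -16.34 is typically negative for small/moderate x (Li(x) overestimates), though Littlewood's theorem shows this sign changes infinitely often.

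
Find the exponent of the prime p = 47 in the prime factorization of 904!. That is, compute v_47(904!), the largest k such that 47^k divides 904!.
v_47(904!) = 19

Legendre's formula: v_p(n!) = Σ_{k ≥ 1} ⌊n / p^k⌋. For p = 47, n = 904, the terms are:
  ⌊904/47^1⌋ = ⌊904/47⌋ = 19
(the next term ⌊904/47^2⌋ = 0, terminating the sum). Summing: v_47(904!) = 19 = 19.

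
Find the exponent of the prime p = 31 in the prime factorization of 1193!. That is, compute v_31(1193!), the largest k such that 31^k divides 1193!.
v_31(1193!) = 39

Legendre's formula: v_p(n!) = Σ_{k ≥ 1} ⌊n / p^k⌋. For p = 31, n = 1193, the terms are:
  ⌊1193/31^1⌋ = ⌊1193/31⌋ = 38
  ⌊1193/31^2⌋ = ⌊1193/961⌋ = 1
(the next term ⌊1193/31^3⌋ = 0, terminating the sum). Summing: v_31(1193!) = 38 + 1 = 39.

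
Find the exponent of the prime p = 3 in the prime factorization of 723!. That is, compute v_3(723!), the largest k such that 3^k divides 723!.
v_3(723!) = 357

Legendre's formula: v_p(n!) = Σ_{k ≥ 1} ⌊n / p^k⌋. For p = 3, n = 723, the terms are:
  ⌊723/3^1⌋ = ⌊723/3⌋ = 241
  ⌊723/3^2⌋ = ⌊723/9⌋ = 80
  ⌊723/3^3⌋ = ⌊723/27⌋ = 26
  ⌊723/3^4⌋ = ⌊723/81⌋ = 8
  ⌊723/3^5⌋ = ⌊723/243⌋ = 2
(the next term ⌊723/3^6⌋ = 0, terminating the sum). Summing: v_3(723!) = 241 + 80 + 26 + 8 + 2 = 357.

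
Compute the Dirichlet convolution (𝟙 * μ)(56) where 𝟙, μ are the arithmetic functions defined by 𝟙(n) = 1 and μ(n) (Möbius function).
(𝟙 * μ)(56) = 0

Divisors of 56: [1, 2, 4, 7, 8, 14, 28, 56]. For each d | 56:
  d = 1: 𝟙(1) · μ(56/1) = 1 · 0 = 0
  d = 2: 𝟙(2) · μ(56/2) = 1 · 0 = 0
  d = 4: 𝟙(4) · μ(56/4) = 1 · 1 = 1
  d = 7: 𝟙(7) · μ(56/7) = 1 · 0 = 0
  d = 8: 𝟙(8) · μ(56/8) = 1 · -1 = -1
  d = 14: 𝟙(14) · μ(56/14) = 1 · 0 = 0
  d = 28: 𝟙(28) · μ(56/28) = 1 · -1 = -1
  d = 56: 𝟙(56) · μ(56/56) = 1 · 1 = 1
Summing: (𝟙 * μ)(56) = 0 + 0 + 1 + 0 + -1 + 0 + -1 + 1 = 0.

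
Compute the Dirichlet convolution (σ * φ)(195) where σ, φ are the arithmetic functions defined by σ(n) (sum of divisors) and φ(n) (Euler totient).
(σ * φ)(195) = 1560

Divisors of 195: [1, 3, 5, 13, 15, 39, 65, 195]. For each d | 195:
  d = 1: σ(1) · φ(195/1) = 1 · 96 = 96
  d = 3: σ(3) · φ(195/3) = 4 · 48 = 192
  d = 5: σ(5) · φ(195/5) = 6 · 24 = 144
  d = 13: σ(13) · φ(195/13) = 14 · 8 = 112
  d = 15: σ(15) · φ(195/15) = 24 · 12 = 288
  d = 39: σ(39) · φ(195/39) = 56 · 4 = 224
  d = 65: σ(65) · φ(195/65) = 84 · 2 = 168
  d = 195: σ(195) · φ(195/195) = 336 · 1 = 336
Summing: (σ * φ)(195) = 96 + 192 + 144 + 112 + 288 + 224 + 168 + 336 = 1560.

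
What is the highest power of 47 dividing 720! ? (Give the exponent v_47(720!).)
v_47(720!) = 15

Legendre's formula: v_p(n!) = Σ_{k ≥ 1} ⌊n / p^k⌋. For p = 47, n = 720, the terms are:
  ⌊720/47^1⌋ = ⌊720/47⌋ = 15
(the next term ⌊720/47^2⌋ = 0, terminating the sum). Summing: v_47(720!) = 15 = 15.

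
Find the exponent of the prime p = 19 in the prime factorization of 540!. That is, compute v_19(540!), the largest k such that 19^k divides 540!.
v_19(540!) = 29

Legendre's formula: v_p(n!) = Σ_{k ≥ 1} ⌊n / p^k⌋. For p = 19, n = 540, the terms are:
  ⌊540/19^1⌋ = ⌊540/19⌋ = 28
  ⌊540/19^2⌋ = ⌊540/361⌋ = 1
(the next term ⌊540/19^3⌋ = 0, terminating the sum). Summing: v_19(540!) = 28 + 1 = 29.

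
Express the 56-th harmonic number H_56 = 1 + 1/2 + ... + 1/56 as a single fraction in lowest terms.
H_56 = 252476961434436524654789/54749786241679275146400

Direct summation: H_56 = 1 + 1/2 + ... + 1/56. The least common denominator is lcm(1, ..., 56) = 164249358725037825439200; over this denominator the numerator is 164249358725037825439200 + 82124679362518912719600 + 54749786241679275146400 + 41062339681259456359800 + 32849871745007565087840 + 27374893120839637573200 + 23464194103576832205600 + 20531169840629728179900 + 18249928747226425048800 + 16424935872503782543920 + 14931759884094347767200 + 13687446560419818786600 + 12634566055772140418400 + 11732097051788416102800 + 10949957248335855029280 + 10265584920314864089950 + 9661726983825754437600 + 9124964373613212524400 + 8644703090791464496800 + 8212467936251891271960 + 7821398034525610735200 + 7465879942047173883600 + 7141276466305992410400 + 6843723280209909393300 + 6569974349001513017568 + 6317283027886070209200 + 6083309582408808349600 + 5866048525894208051400 + 5663770990518545704800 + 5474978624167927514640 + 5298366410485091143200 + 5132792460157432044975 + 4977253294698115922400 + 4830863491912877218800 + 4692838820715366441120 + 4562482186806606262200 + 4439171857433454741600 + 4322351545395732248400 + 4211522018590713472800 + 4106233968125945635980 + 4006081920122873791200 + 3910699017262805367600 + 3819752528489251754400 + 3732939971023586941800 + 3649985749445285009760 + 3570638233152996205200 + 3494667206915698413600 + 3421861640104954696650 + 3352027729082404600800 + 3284987174500756508784 + 3220575661275251479200 + 3158641513943035104600 + 3099044504245996706400 + 3041654791204404174800 + 2986351976818869553440 + 2933024262947104025700 = 757430884303309573964367, so H_56 = 757430884303309573964367/164249358725037825439200; reducing by gcd(757430884303309573964367, 164249358725037825439200) = 3 gives 252476961434436524654789/54749786241679275146400 ≈ 4.61147. (The PNT-adjacent estimate ln(56) + γ ≈ 4.60257 matches within O(1/n).)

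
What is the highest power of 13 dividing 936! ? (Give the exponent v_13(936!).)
v_13(936!) = 77

Legendre's formula: v_p(n!) = Σ_{k ≥ 1} ⌊n / p^k⌋. For p = 13, n = 936, the terms are:
  ⌊936/13^1⌋ = ⌊936/13⌋ = 72
  ⌊936/13^2⌋ = ⌊936/169⌋ = 5
(the next term ⌊936/13^3⌋ = 0, terminating the sum). Summing: v_13(936!) = 72 + 5 = 77.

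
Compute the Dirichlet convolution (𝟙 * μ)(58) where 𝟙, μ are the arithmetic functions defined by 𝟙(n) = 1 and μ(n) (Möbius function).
(𝟙 * μ)(58) = 0

Divisors of 58: [1, 2, 29, 58]. For each d | 58:
  d = 1: 𝟙(1) · μ(58/1) = 1 · 1 = 1
  d = 2: 𝟙(2) · μ(58/2) = 1 · -1 = -1
  d = 29: 𝟙(29) · μ(58/29) = 1 · -1 = -1
  d = 58: 𝟙(58) · μ(58/58) = 1 · 1 = 1
Summing: (𝟙 * μ)(58) = 1 + -1 + -1 + 1 = 0.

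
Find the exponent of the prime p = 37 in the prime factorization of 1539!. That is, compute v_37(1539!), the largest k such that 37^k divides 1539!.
v_37(1539!) = 42

Legendre's formula: v_p(n!) = Σ_{k ≥ 1} ⌊n / p^k⌋. For p = 37, n = 1539, the terms are:
  ⌊1539/37^1⌋ = ⌊1539/37⌋ = 41
  ⌊1539/37^2⌋ = ⌊1539/1369⌋ = 1
(the next term ⌊1539/37^3⌋ = 0, terminating the sum). Summing: v_37(1539!) = 41 + 1 = 42.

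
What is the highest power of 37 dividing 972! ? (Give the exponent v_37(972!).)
v_37(972!) = 26

Legendre's formula: v_p(n!) = Σ_{k ≥ 1} ⌊n / p^k⌋. For p = 37, n = 972, the terms are:
  ⌊972/37^1⌋ = ⌊972/37⌋ = 26
(the next term ⌊972/37^2⌋ = 0, terminating the sum). Summing: v_37(972!) = 26 = 26.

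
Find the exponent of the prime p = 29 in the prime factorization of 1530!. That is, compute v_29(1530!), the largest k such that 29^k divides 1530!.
v_29(1530!) = 53

Legendre's formula: v_p(n!) = Σ_{k ≥ 1} ⌊n / p^k⌋. For p = 29, n = 1530, the terms are:
  ⌊1530/29^1⌋ = ⌊1530/29⌋ = 52
  ⌊1530/29^2⌋ = ⌊1530/841⌋ = 1
(the next term ⌊1530/29^3⌋ = 0, terminating the sum). Summing: v_29(1530!) = 52 + 1 = 53.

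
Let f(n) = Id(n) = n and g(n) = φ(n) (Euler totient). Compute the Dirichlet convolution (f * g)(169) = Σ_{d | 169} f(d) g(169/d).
(Id * φ)(169) = 481

Divisors of 169: [1, 13, 169]. For each d | 169:
  d = 1: Id(1) · φ(169/1) = 1 · 156 = 156
  d = 13: Id(13) · φ(169/13) = 13 · 12 = 156
  d = 169: Id(169) · φ(169/169) = 169 · 1 = 169
Summing: (Id * φ)(169) = 156 + 156 + 169 = 481.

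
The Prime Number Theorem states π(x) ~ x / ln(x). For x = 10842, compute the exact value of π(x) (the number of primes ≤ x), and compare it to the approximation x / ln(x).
π(10842) = 1317;  x/ln(x) ≈ 1166.91;  relative error ≈ 11.40%.

Directly count primes up to 10842: π(10842) = 1317. The PNT approximation gives 10842/ln(10842) ≈ 10842/9.29118 ≈ 1166.91. Relative error (π(x) − x/ln(x)) / π(x) ≈ 11.40%; the approximation is known to undercount slightly (Li(x) is a better estimate).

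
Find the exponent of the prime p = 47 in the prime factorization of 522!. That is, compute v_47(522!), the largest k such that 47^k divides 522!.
v_47(522!) = 11

Legendre's formula: v_p(n!) = Σ_{k ≥ 1} ⌊n / p^k⌋. For p = 47, n = 522, the terms are:
  ⌊522/47^1⌋ = ⌊522/47⌋ = 11
(the next term ⌊522/47^2⌋ = 0, terminating the sum). Summing: v_47(522!) = 11 = 11.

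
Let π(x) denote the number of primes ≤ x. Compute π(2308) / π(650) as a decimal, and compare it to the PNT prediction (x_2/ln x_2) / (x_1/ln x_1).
π(2308)/π(650) = 342/118 ≈ 2.8983;  PNT prediction ≈ 2.9698.

π(650) = 118 and π(2308) = 342, so π(2308)/π(650) ≈ 2.8983. The PNT-predicted ratio is (2308/ln(2308)) / (650/ln(650)) ≈ 2.9698. The two agree to within a few percent, as expected.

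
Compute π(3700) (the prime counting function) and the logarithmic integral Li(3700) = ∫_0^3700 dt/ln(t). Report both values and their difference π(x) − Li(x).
π(3700) = 516;  Li(3700) ≈ 529.03;  π(x) − Li(x) ≈ -13.03.

Direct count of primes ≤ 3700 gives π(3700) = 516. Numerical evaluation of the logarithmic integral gives Li(3700) ≈ 529.03. The difference π(x) − Li(x) ≈ -13.03 is typically negative for small/moderate x (Li(x) overestimates), though Littlewood's theorem shows this sign changes infinitely often.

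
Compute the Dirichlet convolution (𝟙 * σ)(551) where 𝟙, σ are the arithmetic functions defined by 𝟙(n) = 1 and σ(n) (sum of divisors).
(𝟙 * σ)(551) = 651

Divisors of 551: [1, 19, 29, 551]. For each d | 551:
  d = 1: 𝟙(1) · σ(551/1) = 1 · 600 = 600
  d = 19: 𝟙(19) · σ(551/19) = 1 · 30 = 30
  d = 29: 𝟙(29) · σ(551/29) = 1 · 20 = 20
  d = 551: 𝟙(551) · σ(551/551) = 1 · 1 = 1
Summing: (𝟙 * σ)(551) = 600 + 30 + 20 + 1 = 651.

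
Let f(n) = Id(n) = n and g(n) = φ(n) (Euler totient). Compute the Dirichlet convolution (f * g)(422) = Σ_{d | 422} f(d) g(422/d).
(Id * φ)(422) = 1263

Divisors of 422: [1, 2, 211, 422]. For each d | 422:
  d = 1: Id(1) · φ(422/1) = 1 · 210 = 210
  d = 2: Id(2) · φ(422/2) = 2 · 210 = 420
  d = 211: Id(211) · φ(422/211) = 211 · 1 = 211
  d = 422: Id(422) · φ(422/422) = 422 · 1 = 422
Summing: (Id * φ)(422) = 210 + 420 + 211 + 422 = 1263.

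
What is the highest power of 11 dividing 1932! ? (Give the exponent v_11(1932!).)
v_11(1932!) = 191

Legendre's formula: v_p(n!) = Σ_{k ≥ 1} ⌊n / p^k⌋. For p = 11, n = 1932, the terms are:
  ⌊1932/11^1⌋ = ⌊1932/11⌋ = 175
  ⌊1932/11^2⌋ = ⌊1932/121⌋ = 15
  ⌊1932/11^3⌋ = ⌊1932/1331⌋ = 1
(the next term ⌊1932/11^4⌋ = 0, terminating the sum). Summing: v_11(1932!) = 175 + 15 + 1 = 191.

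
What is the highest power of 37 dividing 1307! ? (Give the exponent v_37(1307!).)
v_37(1307!) = 35

Legendre's formula: v_p(n!) = Σ_{k ≥ 1} ⌊n / p^k⌋. For p = 37, n = 1307, the terms are:
  ⌊1307/37^1⌋ = ⌊1307/37⌋ = 35
(the next term ⌊1307/37^2⌋ = 0, terminating the sum). Summing: v_37(1307!) = 35 = 35.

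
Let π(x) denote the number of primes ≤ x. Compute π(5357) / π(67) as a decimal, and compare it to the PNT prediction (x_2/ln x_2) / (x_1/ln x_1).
π(5357)/π(67) = 708/19 ≈ 37.2632;  PNT prediction ≈ 39.1545.

π(67) = 19 and π(5357) = 708, so π(5357)/π(67) ≈ 37.2632. The PNT-predicted ratio is (5357/ln(5357)) / (67/ln(67)) ≈ 39.1545. The two agree to within a few percent, as expected.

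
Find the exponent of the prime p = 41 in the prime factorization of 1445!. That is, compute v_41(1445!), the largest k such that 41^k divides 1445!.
v_41(1445!) = 35

Legendre's formula: v_p(n!) = Σ_{k ≥ 1} ⌊n / p^k⌋. For p = 41, n = 1445, the terms are:
  ⌊1445/41^1⌋ = ⌊1445/41⌋ = 35
(the next term ⌊1445/41^2⌋ = 0, terminating the sum). Summing: v_41(1445!) = 35 = 35.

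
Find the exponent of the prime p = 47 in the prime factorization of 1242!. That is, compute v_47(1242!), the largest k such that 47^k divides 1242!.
v_47(1242!) = 26

Legendre's formula: v_p(n!) = Σ_{k ≥ 1} ⌊n / p^k⌋. For p = 47, n = 1242, the terms are:
  ⌊1242/47^1⌋ = ⌊1242/47⌋ = 26
(the next term ⌊1242/47^2⌋ = 0, terminating the sum). Summing: v_47(1242!) = 26 = 26.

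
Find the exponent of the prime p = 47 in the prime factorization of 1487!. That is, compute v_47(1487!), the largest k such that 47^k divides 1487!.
v_47(1487!) = 31

Legendre's formula: v_p(n!) = Σ_{k ≥ 1} ⌊n / p^k⌋. For p = 47, n = 1487, the terms are:
  ⌊1487/47^1⌋ = ⌊1487/47⌋ = 31
(the next term ⌊1487/47^2⌋ = 0, terminating the sum). Summing: v_47(1487!) = 31 = 31.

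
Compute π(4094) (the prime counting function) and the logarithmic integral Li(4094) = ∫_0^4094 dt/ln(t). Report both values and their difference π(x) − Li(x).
π(4094) = 564;  Li(4094) ≈ 576.68;  π(x) − Li(x) ≈ -12.68.

Direct count of primes ≤ 4094 gives π(4094) = 564. Numerical evaluation of the logarithmic integral gives Li(4094) ≈ 576.68. The difference π(x) − Li(x) ≈ -12.68 is typically negative for small/moderate x (Li(x) overestimates), though Littlewood's theorem shows this sign changes infinitely often.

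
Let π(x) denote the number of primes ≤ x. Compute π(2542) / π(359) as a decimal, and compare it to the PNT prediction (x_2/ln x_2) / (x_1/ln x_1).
π(2542)/π(359) = 371/72 ≈ 5.1528;  PNT prediction ≈ 5.3131.

π(359) = 72 and π(2542) = 371, so π(2542)/π(359) ≈ 5.1528. The PNT-predicted ratio is (2542/ln(2542)) / (359/ln(359)) ≈ 5.3131. The two agree to within a few percent, as expected.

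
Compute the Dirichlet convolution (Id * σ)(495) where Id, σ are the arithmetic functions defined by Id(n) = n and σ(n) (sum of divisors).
(Id * σ)(495) = 8602

Divisors of 495: [1, 3, 5, 9, 11, 15, 33, 45, 55, 99, 165, 495]. For each d | 495:
  d = 1: Id(1) · σ(495/1) = 1 · 936 = 936
  d = 3: Id(3) · σ(495/3) = 3 · 288 = 864
  d = 5: Id(5) · σ(495/5) = 5 · 156 = 780
  d = 9: Id(9) · σ(495/9) = 9 · 72 = 648
  d = 11: Id(11) · σ(495/11) = 11 · 78 = 858
  d = 15: Id(15) · σ(495/15) = 15 · 48 = 720
  d = 33: Id(33) · σ(495/33) = 33 · 24 = 792
  d = 45: Id(45) · σ(495/45) = 45 · 12 = 540
  d = 55: Id(55) · σ(495/55) = 55 · 13 = 715
  d = 99: Id(99) · σ(495/99) = 99 · 6 = 594
  d = 165: Id(165) · σ(495/165) = 165 · 4 = 660
  d = 495: Id(495) · σ(495/495) = 495 · 1 = 495
Summing: (Id * σ)(495) = 936 + 864 + 780 + 648 + 858 + 720 + 792 + 540 + 715 + 594 + 660 + 495 = 8602.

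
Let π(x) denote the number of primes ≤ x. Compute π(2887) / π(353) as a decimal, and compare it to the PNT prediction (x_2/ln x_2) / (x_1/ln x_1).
π(2887)/π(353) = 418/71 ≈ 5.8873;  PNT prediction ≈ 6.0214.

π(353) = 71 and π(2887) = 418, so π(2887)/π(353) ≈ 5.8873. The PNT-predicted ratio is (2887/ln(2887)) / (353/ln(353)) ≈ 6.0214. The two agree to within a few percent, as expected.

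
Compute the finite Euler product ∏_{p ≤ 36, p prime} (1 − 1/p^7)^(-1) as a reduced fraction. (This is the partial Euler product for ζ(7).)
∏ = 37031956963631386906046525229438701635098769061332515193389940565625/36725327022248259763071767483224373757798563246158812707599806493184

The primes p ≤ 36 are [2, 3, 5, 7, 11, 13, 17, 19, 23, 29, 31]. For each prime, (1 − 1/p^7)^(-1) = p^7 / (p^7 − 1). The product is (1 − 1/2^7)^(-1), (1 − 1/3^7)^(-1), (1 − 1/5^7)^(-1), (1 − 1/7^7)^(-1), (1 − 1/11^7)^(-1), (1 − 1/13^7)^(-1), (1 − 1/17^7)^(-1), (1 − 1/19^7)^(-1), (1 − 1/23^7)^(-1), (1 − 1/29^7)^(-1), (1 − 1/31^7)^(-1) = ∏ p^7 / (p^7 − 1) = 37031956963631386906046525229438701635098769061332515193389940565625/36725327022248259763071767483224373757798563246158812707599806493184.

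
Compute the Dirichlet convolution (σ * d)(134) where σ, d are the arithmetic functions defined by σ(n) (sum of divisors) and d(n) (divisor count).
(σ * d)(134) = 350

Divisors of 134: [1, 2, 67, 134]. For each d | 134:
  d = 1: σ(1) · d(134/1) = 1 · 4 = 4
  d = 2: σ(2) · d(134/2) = 3 · 2 = 6
  d = 67: σ(67) · d(134/67) = 68 · 2 = 136
  d = 134: σ(134) · d(134/134) = 204 · 1 = 204
Summing: (σ * d)(134) = 4 + 6 + 136 + 204 = 350.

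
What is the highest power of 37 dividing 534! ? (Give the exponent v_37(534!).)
v_37(534!) = 14

Legendre's formula: v_p(n!) = Σ_{k ≥ 1} ⌊n / p^k⌋. For p = 37, n = 534, the terms are:
  ⌊534/37^1⌋ = ⌊534/37⌋ = 14
(the next term ⌊534/37^2⌋ = 0, terminating the sum). Summing: v_37(534!) = 14 = 14.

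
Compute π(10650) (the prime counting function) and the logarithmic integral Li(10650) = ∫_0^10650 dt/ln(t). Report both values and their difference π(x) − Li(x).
π(10650) = 1298;  Li(10650) ≈ 1316.47;  π(x) − Li(x) ≈ -18.47.

Direct count of primes ≤ 10650 gives π(10650) = 1298. Numerical evaluation of the logarithmic integral gives Li(10650) ≈ 1316.47. The difference π(x) − Li(x) ≈ -18.47 is typically negative for small/moderate x (Li(x) overestimates), though Littlewood's theorem shows this sign changes infinitely often.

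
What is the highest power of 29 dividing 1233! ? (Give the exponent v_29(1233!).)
v_29(1233!) = 43

Legendre's formula: v_p(n!) = Σ_{k ≥ 1} ⌊n / p^k⌋. For p = 29, n = 1233, the terms are:
  ⌊1233/29^1⌋ = ⌊1233/29⌋ = 42
  ⌊1233/29^2⌋ = ⌊1233/841⌋ = 1
(the next term ⌊1233/29^3⌋ = 0, terminating the sum). Summing: v_29(1233!) = 42 + 1 = 43.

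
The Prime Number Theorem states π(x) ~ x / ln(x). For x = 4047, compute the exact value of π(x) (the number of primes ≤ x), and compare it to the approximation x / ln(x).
π(4047) = 557;  x/ln(x) ≈ 487.25;  relative error ≈ 12.52%.

Directly count primes up to 4047: π(4047) = 557. The PNT approximation gives 4047/ln(4047) ≈ 4047/8.30573 ≈ 487.25. Relative error (π(x) − x/ln(x)) / π(x) ≈ 12.52%; the approximation is known to undercount slightly (Li(x) is a better estimate).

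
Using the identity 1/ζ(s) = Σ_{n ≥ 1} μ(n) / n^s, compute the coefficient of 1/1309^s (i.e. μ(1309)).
μ(1309) = -1

Factor n = 1309 = 7 · 11 · 17. μ(n) = 0 if any exponent ≥ 2 (not squarefree); otherwise μ(n) = (−1)^{ω(n)} where ω(n) is the number of distinct prime factors. Applying: μ(1309) = -1.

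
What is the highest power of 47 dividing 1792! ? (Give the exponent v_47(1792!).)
v_47(1792!) = 38

Legendre's formula: v_p(n!) = Σ_{k ≥ 1} ⌊n / p^k⌋. For p = 47, n = 1792, the terms are:
  ⌊1792/47^1⌋ = ⌊1792/47⌋ = 38
(the next term ⌊1792/47^2⌋ = 0, terminating the sum). Summing: v_47(1792!) = 38 = 38.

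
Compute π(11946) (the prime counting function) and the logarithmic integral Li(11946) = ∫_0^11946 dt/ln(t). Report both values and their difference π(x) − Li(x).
π(11946) = 1432;  Li(11946) ≈ 1455.35;  π(x) − Li(x) ≈ -23.35.

Direct count of primes ≤ 11946 gives π(11946) = 1432. Numerical evaluation of the logarithmic integral gives Li(11946) ≈ 1455.35. The difference π(x) − Li(x) ≈ -23.35 is typically negative for small/moderate x (Li(x) overestimates), though Littlewood's theorem shows this sign changes infinitely often.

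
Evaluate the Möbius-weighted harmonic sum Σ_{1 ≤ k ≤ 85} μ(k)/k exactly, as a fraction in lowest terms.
Σ μ(k)/k = -594294471063948716523503740771/44510752614879308559270669665465

Values of μ(k) for 1 ≤ k ≤ 85: μ(1) = 1, μ(2) = -1, μ(3) = -1, μ(5) = -1, μ(6) = 1, μ(7) = -1, μ(10) = 1, μ(11) = -1, μ(13) = -1, μ(14) = 1, μ(15) = 1, μ(17) = -1, μ(19) = -1, μ(21) = 1, μ(22) = 1, μ(23) = -1, μ(26) = 1, μ(29) = -1, μ(30) = -1, μ(31) = -1, μ(33) = 1, μ(34) = 1, μ(35) = 1, μ(37) = -1, μ(38) = 1, μ(39) = 1, μ(41) = -1, μ(42) = -1, μ(43) = -1, μ(46) = 1, μ(47) = -1, μ(51) = 1, μ(53) = -1, μ(55) = 1, μ(57) = 1, μ(58) = 1, μ(59) = -1, μ(61) = -1, μ(62) = 1, μ(65) = 1, μ(66) = -1, μ(67) = -1, μ(69) = 1, μ(70) = -1, μ(71) = -1, μ(73) = -1, μ(74) = 1, μ(77) = 1, μ(78) = -1, μ(79) = -1, μ(82) = 1, μ(83) = -1, μ(85) = 1, with μ = 0 on non-squarefree integers. Summing μ(k)/k for k where μ(k) ≠ 0 gives -594294471063948716523503740771/44510752614879308559270669665465 ≈ -0.0134. (PNT ⟺ this sum → 0 as n → ∞.)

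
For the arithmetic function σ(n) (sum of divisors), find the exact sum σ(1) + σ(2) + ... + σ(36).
Σ_{n ≤ 36} σ(n) = 1098

Compute σ(n) for each 1 ≤ n ≤ 36: σ(1) = 1, σ(2) = 3, σ(3) = 4, σ(4) = 7, σ(5) = 6, σ(6) = 12, σ(7) = 8, σ(8) = 15, σ(9) = 13, σ(10) = 18, σ(11) = 12, σ(12) = 28, σ(13) = 14, σ(14) = 24, σ(15) = 24, σ(16) = 31, σ(17) = 18, σ(18) = 39, σ(19) = 20, σ(20) = 42, σ(21) = 32, σ(22) = 36, σ(23) = 24, σ(24) = 60, σ(25) = 31, σ(26) = 42, σ(27) = 40, σ(28) = 56, σ(29) = 30, σ(30) = 72, σ(31) = 32, σ(32) = 63, σ(33) = 48, σ(34) = 54, σ(35) = 48, σ(36) = 91. Summing all 36 values: 1098. (Average order: Σ_{n ≤ x} σ(n) ~ (π²/12) x². For x = 36, (π²/12)·36² ≈ 1065.92.)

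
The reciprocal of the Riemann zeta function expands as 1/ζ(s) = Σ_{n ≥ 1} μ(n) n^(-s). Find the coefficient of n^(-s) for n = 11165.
μ(11165) = 1

Factor n = 11165 = 5 · 7 · 11 · 29. μ(n) = 0 if any exponent ≥ 2 (not squarefree); otherwise μ(n) = (−1)^{ω(n)} where ω(n) is the number of distinct prime factors. Applying: μ(11165) = 1.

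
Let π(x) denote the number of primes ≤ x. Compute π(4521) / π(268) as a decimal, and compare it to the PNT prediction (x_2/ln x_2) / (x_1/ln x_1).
π(4521)/π(268) = 614/56 ≈ 10.9643;  PNT prediction ≈ 11.2062.

π(268) = 56 and π(4521) = 614, so π(4521)/π(268) ≈ 10.9643. The PNT-predicted ratio is (4521/ln(4521)) / (268/ln(268)) ≈ 11.2062. The two agree to within a few percent, as expected.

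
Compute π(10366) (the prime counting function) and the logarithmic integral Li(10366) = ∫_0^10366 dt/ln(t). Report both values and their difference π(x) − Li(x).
π(10366) = 1271;  Li(10366) ≈ 1285.80;  π(x) − Li(x) ≈ -14.80.

Direct count of primes ≤ 10366 gives π(10366) = 1271. Numerical evaluation of the logarithmic integral gives Li(10366) ≈ 1285.80. The difference π(x) − Li(x) ≈ -14.80 is typically negative for small/moderate x (Li(x) overestimates), though Littlewood's theorem shows this sign changes infinitely often.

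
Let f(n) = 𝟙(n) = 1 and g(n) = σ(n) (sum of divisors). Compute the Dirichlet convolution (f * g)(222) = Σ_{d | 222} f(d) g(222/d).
(𝟙 * σ)(222) = 780

Divisors of 222: [1, 2, 3, 6, 37, 74, 111, 222]. For each d | 222:
  d = 1: 𝟙(1) · σ(222/1) = 1 · 456 = 456
  d = 2: 𝟙(2) · σ(222/2) = 1 · 152 = 152
  d = 3: 𝟙(3) · σ(222/3) = 1 · 114 = 114
  d = 6: 𝟙(6) · σ(222/6) = 1 · 38 = 38
  d = 37: 𝟙(37) · σ(222/37) = 1 · 12 = 12
  d = 74: 𝟙(74) · σ(222/74) = 1 · 4 = 4
  d = 111: 𝟙(111) · σ(222/111) = 1 · 3 = 3
  d = 222: 𝟙(222) · σ(222/222) = 1 · 1 = 1
Summing: (𝟙 * σ)(222) = 456 + 152 + 114 + 38 + 12 + 4 + 3 + 1 = 780.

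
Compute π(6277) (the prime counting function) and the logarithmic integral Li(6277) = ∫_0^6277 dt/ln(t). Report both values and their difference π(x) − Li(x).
π(6277) = 817;  Li(6277) ≈ 832.17;  π(x) − Li(x) ≈ -15.17.

Direct count of primes ≤ 6277 gives π(6277) = 817. Numerical evaluation of the logarithmic integral gives Li(6277) ≈ 832.17. The difference π(x) − Li(x) ≈ -15.17 is typically negative for small/moderate x (Li(x) overestimates), though Littlewood's theorem shows this sign changes infinitely often.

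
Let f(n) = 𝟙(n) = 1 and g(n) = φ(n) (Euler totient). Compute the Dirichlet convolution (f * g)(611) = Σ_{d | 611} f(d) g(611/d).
(𝟙 * φ)(611) = 611

Divisors of 611: [1, 13, 47, 611]. For each d | 611:
  d = 1: 𝟙(1) · φ(611/1) = 1 · 552 = 552
  d = 13: 𝟙(13) · φ(611/13) = 1 · 46 = 46
  d = 47: 𝟙(47) · φ(611/47) = 1 · 12 = 12
  d = 611: 𝟙(611) · φ(611/611) = 1 · 1 = 1
Summing: (𝟙 * φ)(611) = 552 + 46 + 12 + 1 = 611.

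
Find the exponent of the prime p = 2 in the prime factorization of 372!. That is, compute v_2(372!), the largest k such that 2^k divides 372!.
v_2(372!) = 367

Legendre's formula: v_p(n!) = Σ_{k ≥ 1} ⌊n / p^k⌋. For p = 2, n = 372, the terms are:
  ⌊372/2^1⌋ = ⌊372/2⌋ = 186
  ⌊372/2^2⌋ = ⌊372/4⌋ = 93
  ⌊372/2^3⌋ = ⌊372/8⌋ = 46
  ⌊372/2^4⌋ = ⌊372/16⌋ = 23
  ⌊372/2^5⌋ = ⌊372/32⌋ = 11
  ⌊372/2^6⌋ = ⌊372/64⌋ = 5
  ⌊372/2^7⌋ = ⌊372/128⌋ = 2
  ⌊372/2^8⌋ = ⌊372/256⌋ = 1
(the next term ⌊372/2^9⌋ = 0, terminating the sum). Summing: v_2(372!) = 186 + 93 + 46 + 23 + 11 + 5 + 2 + 1 = 367.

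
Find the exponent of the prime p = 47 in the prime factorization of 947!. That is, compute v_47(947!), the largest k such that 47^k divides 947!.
v_47(947!) = 20

Legendre's formula: v_p(n!) = Σ_{k ≥ 1} ⌊n / p^k⌋. For p = 47, n = 947, the terms are:
  ⌊947/47^1⌋ = ⌊947/47⌋ = 20
(the next term ⌊947/47^2⌋ = 0, terminating the sum). Summing: v_47(947!) = 20 = 20.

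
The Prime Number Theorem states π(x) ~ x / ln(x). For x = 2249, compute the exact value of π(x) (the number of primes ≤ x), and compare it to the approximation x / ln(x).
π(2249) = 334;  x/ln(x) ≈ 291.39;  relative error ≈ 12.76%.

Directly count primes up to 2249: π(2249) = 334. The PNT approximation gives 2249/ln(2249) ≈ 2249/7.71824 ≈ 291.39. Relative error (π(x) − x/ln(x)) / π(x) ≈ 12.76%; the approximation is known to undercount slightly (Li(x) is a better estimate).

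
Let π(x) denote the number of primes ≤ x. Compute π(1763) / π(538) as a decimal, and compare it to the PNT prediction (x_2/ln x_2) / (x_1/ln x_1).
π(1763)/π(538) = 274/99 ≈ 2.7677;  PNT prediction ≈ 2.7566.

π(538) = 99 and π(1763) = 274, so π(1763)/π(538) ≈ 2.7677. The PNT-predicted ratio is (1763/ln(1763)) / (538/ln(538)) ≈ 2.7566. The two agree to within a few percent, as expected.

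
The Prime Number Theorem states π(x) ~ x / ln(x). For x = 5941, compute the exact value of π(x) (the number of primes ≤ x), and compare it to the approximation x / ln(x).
π(5941) = 780;  x/ln(x) ≈ 683.69;  relative error ≈ 12.35%.

Directly count primes up to 5941: π(5941) = 780. The PNT approximation gives 5941/ln(5941) ≈ 5941/8.68963 ≈ 683.69. Relative error (π(x) − x/ln(x)) / π(x) ≈ 12.35%; the approximation is known to undercount slightly (Li(x) is a better estimate).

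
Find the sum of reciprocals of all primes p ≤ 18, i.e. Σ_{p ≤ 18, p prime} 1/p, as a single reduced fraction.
Σ 1/p = 716167/510510

π(18) = 7, so the primes ≤ 18 are [2, 3, 5, 7, 11, 13, 17]. Summing 1/p over these primes: 716167/510510 ≈ 1.4028. Mertens estimate ln ln(18) + 0.2615 ≈ 1.3229.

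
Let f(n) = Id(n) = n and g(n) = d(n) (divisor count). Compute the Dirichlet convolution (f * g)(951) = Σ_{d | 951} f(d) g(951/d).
(Id * d)(951) = 1595

Divisors of 951: [1, 3, 317, 951]. For each d | 951:
  d = 1: Id(1) · d(951/1) = 1 · 4 = 4
  d = 3: Id(3) · d(951/3) = 3 · 2 = 6
  d = 317: Id(317) · d(951/317) = 317 · 2 = 634
  d = 951: Id(951) · d(951/951) = 951 · 1 = 951
Summing: (Id * d)(951) = 4 + 6 + 634 + 951 = 1595.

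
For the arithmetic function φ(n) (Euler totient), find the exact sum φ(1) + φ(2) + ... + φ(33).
Σ_{n ≤ 33} φ(n) = 344

Compute φ(n) for each 1 ≤ n ≤ 33: φ(1) = 1, φ(2) = 1, φ(3) = 2, φ(4) = 2, φ(5) = 4, φ(6) = 2, φ(7) = 6, φ(8) = 4, φ(9) = 6, φ(10) = 4, φ(11) = 10, φ(12) = 4, φ(13) = 12, φ(14) = 6, φ(15) = 8, φ(16) = 8, φ(17) = 16, φ(18) = 6, φ(19) = 18, φ(20) = 8, φ(21) = 12, φ(22) = 10, φ(23) = 22, φ(24) = 8, φ(25) = 20, φ(26) = 12, φ(27) = 18, φ(28) = 12, φ(29) = 28, φ(30) = 8, φ(31) = 30, φ(32) = 16, φ(33) = 20. Summing all 33 values: 344. (Average order: Σ_{n ≤ x} φ(n) ~ (3/π²) x². For x = 33, (3/π²)·33² ≈ 331.02.)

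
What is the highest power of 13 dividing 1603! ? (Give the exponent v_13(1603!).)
v_13(1603!) = 132

Legendre's formula: v_p(n!) = Σ_{k ≥ 1} ⌊n / p^k⌋. For p = 13, n = 1603, the terms are:
  ⌊1603/13^1⌋ = ⌊1603/13⌋ = 123
  ⌊1603/13^2⌋ = ⌊1603/169⌋ = 9
(the next term ⌊1603/13^3⌋ = 0, terminating the sum). Summing: v_13(1603!) = 123 + 9 = 132.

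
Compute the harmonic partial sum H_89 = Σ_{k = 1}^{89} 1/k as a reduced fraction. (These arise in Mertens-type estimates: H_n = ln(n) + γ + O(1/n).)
H_89 = 3645196481713595484337076792241271893701/718766754945489455304472257065075294400

Direct summation: H_89 = 1 + 1/2 + ... + 1/89. The least common denominator is lcm(1, ..., 89) = 718766754945489455304472257065075294400; over this denominator the numerator is 718766754945489455304472257065075294400 + 359383377472744727652236128532537647200 + 239588918315163151768157419021691764800 + 179691688736372363826118064266268823600 + 143753350989097891060894451413015058880 + 119794459157581575884078709510845882400 + 102680964992212779329210322437867899200 + 89845844368186181913059032133134411800 + 79862972771721050589385806340563921600 + 71876675494548945530447225706507529440 + 65342432267771768664042932460461390400 + 59897229578790787942039354755422941200 + 55289750380422265792651712081928868800 + 51340482496106389664605161218933949600 + 47917783663032630353631483804338352960 + 44922922184093090956529516066567205900 + 42280397349734673841439544533239723200 + 39931486385860525294692903170281960800 + 37829829207657339752866960898161857600 + 35938337747274472765223612853253764720 + 34226988330737593109736774145955966400 + 32671216133885884332021466230230695200 + 31250728475890845882803141611525012800 + 29948614789395393971019677377711470600 + 28750670197819578212178890282603011776 + 27644875190211132896325856040964434400 + 26620990923907016863128602113521307200 + 25670241248053194832302580609466974800 + 24785060515361705355326629553968113600 + 23958891831516315176815741902169176480 + 23186024353080305009821685711776622400 + 22461461092046545478264758033283602950 + 21780810755923922888014310820153796800 + 21140198674867336920719772266619861600 + 20536192998442555865842064487573579840 + 19965743192930262647346451585140980400 + 19426128512040255548769520461218251200 + 18914914603828669876433480449080928800 + 18429916793474088597550570693976289600 + 17969168873637236382611806426626882360 + 17530896462085108665962737977196958400 + 17113494165368796554868387072977983200 + 16715505928964871053592378071280820800 + 16335608066942942166010733115115347600 + 15972594554344210117877161268112784320 + 15625364237945422941401570805762506400 + 15292909679691265006478133129044155200 + 14974307394697696985509838688855735300 + 14668709284601825618458617491123985600 + 14375335098909789106089445141301505888 + 14093465783244891280479848177746574400 + 13822437595105566448162928020482217200 + 13561636885763951986876835038963684800 + 13310495461953508431564301056760653600 + 13068486453554353732808586492092278080 + 12835120624026597416151290304733487400 + 12609943069219113250955653632720619200 + 12392530257680852677663314776984056800 + 12182487371957448394991055204492801600 + 11979445915758157588407870951084588240 + 11783061556483433693515938640411070400 + 11593012176540152504910842855888311200 + 11408996110245864369912258048651988800 + 11230730546023272739132379016641801475 + 11057950076084453158530342416385773760 + 10890405377961961444007155410076898400 + 10727862014111782914992123239777243200 + 10570099337433668460359886133309930800 + 10416909491963615294267713870508337600 + 10268096499221277932921032243786789920 + 10123475421767457116964397986832046400 + 9982871596465131323673225792570490200 + 9846119930760129524718798041987332800 + 9713064256020127774384760230609125600 + 9583556732606526070726296760867670592 + 9457457301914334938216740224540464400 + 9334633181110252666291847494351627200 + 9214958396737044298775285346988144800 + 9098313353740372851955345026140193600 + 8984584436818618191305903213313441180 + 8873663641302338954376200704507102400 + 8765448231042554332981368988598479200 + 8659840421029993437403280205603316800 + 8556747082684398277434193536488991600 + 8456079469946934768287908906647944640 + 8357752964482435526796189035640410400 + 8261686838453901785108876517989371200 + 8167804033471471083005366557557673800 + 8076030954443701744994070304101969600 = 3645196481713595484337076792241271893701, so H_89 = 3645196481713595484337076792241271893701/718766754945489455304472257065075294400 (already in lowest terms) ≈ 5.07146. (The PNT-adjacent estimate ln(89) + γ ≈ 5.06585 matches within O(1/n).)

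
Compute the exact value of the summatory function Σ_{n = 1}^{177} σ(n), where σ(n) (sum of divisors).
Σ_{n ≤ 177} σ(n) = 25824

Compute σ(n) for each 1 ≤ n ≤ 177: σ(1) = 1, σ(2) = 3, σ(3) = 4, σ(4) = 7, σ(5) = 6, σ(6) = 12, σ(7) = 8, σ(8) = 15, σ(9) = 13, σ(10) = 18, σ(11) = 12, σ(12) = 28, σ(13) = 14, σ(14) = 24, σ(15) = 24, σ(16) = 31, σ(17) = 18, σ(18) = 39, σ(19) = 20, σ(20) = 42, σ(21) = 32, σ(22) = 36, σ(23) = 24, σ(24) = 60, σ(25) = 31, σ(26) = 42, σ(27) = 40, σ(28) = 56, σ(29) = 30, σ(30) = 72, σ(31) = 32, σ(32) = 63, σ(33) = 48, σ(34) = 54, σ(35) = 48, σ(36) = 91, σ(37) = 38, σ(38) = 60, σ(39) = 56, σ(40) = 90, σ(41) = 42, σ(42) = 96, σ(43) = 44, σ(44) = 84, σ(45) = 78, σ(46) = 72, σ(47) = 48, σ(48) = 124, σ(49) = 57, σ(50) = 93, σ(51) = 72, σ(52) = 98, σ(53) = 54, σ(54) = 120, σ(55) = 72, σ(56) = 120, σ(57) = 80, σ(58) = 90, σ(59) = 60, σ(60) = 168, σ(61) = 62, σ(62) = 96, σ(63) = 104, σ(64) = 127, σ(65) = 84, σ(66) = 144, σ(67) = 68, σ(68) = 126, σ(69) = 96, σ(70) = 144, σ(71) = 72, σ(72) = 195, σ(73) = 74, σ(74) = 114, σ(75) = 124, σ(76) = 140, σ(77) = 96, σ(78) = 168, σ(79) = 80, σ(80) = 186, σ(81) = 121, σ(82) = 126, σ(83) = 84, σ(84) = 224, σ(85) = 108, σ(86) = 132, σ(87) = 120, σ(88) = 180, σ(89) = 90, σ(90) = 234, σ(91) = 112, σ(92) = 168, σ(93) = 128, σ(94) = 144, σ(95) = 120, σ(96) = 252, σ(97) = 98, σ(98) = 171, σ(99) = 156, σ(100) = 217, σ(101) = 102, σ(102) = 216, σ(103) = 104, σ(104) = 210, σ(105) = 192, σ(106) = 162, σ(107) = 108, σ(108) = 280, σ(109) = 110, σ(110) = 216, σ(111) = 152, σ(112) = 248, σ(113) = 114, σ(114) = 240, σ(115) = 144, σ(116) = 210, σ(117) = 182, σ(118) = 180, σ(119) = 144, σ(120) = 360, σ(121) = 133, σ(122) = 186, σ(123) = 168, σ(124) = 224, σ(125) = 156, σ(126) = 312, σ(127) = 128, σ(128) = 255, σ(129) = 176, σ(130) = 252, σ(131) = 132, σ(132) = 336, σ(133) = 160, σ(134) = 204, σ(135) = 240, σ(136) = 270, σ(137) = 138, σ(138) = 288, σ(139) = 140, σ(140) = 336, σ(141) = 192, σ(142) = 216, σ(143) = 168, σ(144) = 403, σ(145) = 180, σ(146) = 222, σ(147) = 228, σ(148) = 266, σ(149) = 150, σ(150) = 372, σ(151) = 152, σ(152) = 300, σ(153) = 234, σ(154) = 288, σ(155) = 192, σ(156) = 392, σ(157) = 158, σ(158) = 240, σ(159) = 216, σ(160) = 378, σ(161) = 192, σ(162) = 363, σ(163) = 164, σ(164) = 294, σ(165) = 288, σ(166) = 252, σ(167) = 168, σ(168) = 480, σ(169) = 183, σ(170) = 324, σ(171) = 260, σ(172) = 308, σ(173) = 174, σ(174) = 360, σ(175) = 248, σ(176) = 372, σ(177) = 240. Summing all 177 values: 25824. (Average order: Σ_{n ≤ x} σ(n) ~ (π²/12) x². For x = 177, (π²/12)·177² ≈ 25767.07.)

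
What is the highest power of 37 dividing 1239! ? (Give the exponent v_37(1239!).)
v_37(1239!) = 33

Legendre's formula: v_p(n!) = Σ_{k ≥ 1} ⌊n / p^k⌋. For p = 37, n = 1239, the terms are:
  ⌊1239/37^1⌋ = ⌊1239/37⌋ = 33
(the next term ⌊1239/37^2⌋ = 0, terminating the sum). Summing: v_37(1239!) = 33 = 33.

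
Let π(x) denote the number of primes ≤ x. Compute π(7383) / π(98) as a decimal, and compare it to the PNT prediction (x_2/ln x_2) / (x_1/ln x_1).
π(7383)/π(98) = 938/25 ≈ 37.5200;  PNT prediction ≈ 38.7806.

π(98) = 25 and π(7383) = 938, so π(7383)/π(98) ≈ 37.5200. The PNT-predicted ratio is (7383/ln(7383)) / (98/ln(98)) ≈ 38.7806. The two agree to within a few percent, as expected.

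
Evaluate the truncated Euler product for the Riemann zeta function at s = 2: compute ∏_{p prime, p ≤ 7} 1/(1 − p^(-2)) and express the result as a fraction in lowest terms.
∏ = 1225/768

The primes p ≤ 7 are [2, 3, 5, 7]. For each prime, (1 − 1/p^2)^(-1) = p^2 / (p^2 − 1). The product is (1 − 1/2^2)^(-1), (1 − 1/3^2)^(-1), (1 − 1/5^2)^(-1), (1 − 1/7^2)^(-1) = ∏ p^2 / (p^2 − 1) = 1225/768.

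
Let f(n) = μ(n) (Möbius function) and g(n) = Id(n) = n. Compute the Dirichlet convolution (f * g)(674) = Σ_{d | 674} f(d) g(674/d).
(μ * Id)(674) = 336

Divisors of 674: [1, 2, 337, 674]. For each d | 674:
  d = 1: μ(1) · Id(674/1) = 1 · 674 = 674
  d = 2: μ(2) · Id(674/2) = -1 · 337 = -337
  d = 337: μ(337) · Id(674/337) = -1 · 2 = -2
  d = 674: μ(674) · Id(674/674) = 1 · 1 = 1
Summing: (μ * Id)(674) = 674 + -337 + -2 + 1 = 336.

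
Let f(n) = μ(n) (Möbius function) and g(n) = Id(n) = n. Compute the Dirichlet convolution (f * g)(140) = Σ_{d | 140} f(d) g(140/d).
(μ * Id)(140) = 48

Divisors of 140: [1, 2, 4, 5, 7, 10, 14, 20, 28, 35, 70, 140]. For each d | 140:
  d = 1: μ(1) · Id(140/1) = 1 · 140 = 140
  d = 2: μ(2) · Id(140/2) = -1 · 70 = -70
  d = 4: μ(4) · Id(140/4) = 0 · 35 = 0
  d = 5: μ(5) · Id(140/5) = -1 · 28 = -28
  d = 7: μ(7) · Id(140/7) = -1 · 20 = -20
  d = 10: μ(10) · Id(140/10) = 1 · 14 = 14
  d = 14: μ(14) · Id(140/14) = 1 · 10 = 10
  d = 20: μ(20) · Id(140/20) = 0 · 7 = 0
  d = 28: μ(28) · Id(140/28) = 0 · 5 = 0
  d = 35: μ(35) · Id(140/35) = 1 · 4 = 4
  d = 70: μ(70) · Id(140/70) = -1 · 2 = -2
  d = 140: μ(140) · Id(140/140) = 0 · 1 = 0
Summing: (μ * Id)(140) = 140 + -70 + 0 + -28 + -20 + 14 + 10 + 0 + 0 + 4 + -2 + 0 = 48.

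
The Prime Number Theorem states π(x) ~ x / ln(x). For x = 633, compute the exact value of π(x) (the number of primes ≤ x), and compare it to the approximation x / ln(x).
π(633) = 115;  x/ln(x) ≈ 98.13;  relative error ≈ 14.67%.

Directly count primes up to 633: π(633) = 115. The PNT approximation gives 633/ln(633) ≈ 633/6.45047 ≈ 98.13. Relative error (π(x) − x/ln(x)) / π(x) ≈ 14.67%; the approximation is known to undercount slightly (Li(x) is a better estimate).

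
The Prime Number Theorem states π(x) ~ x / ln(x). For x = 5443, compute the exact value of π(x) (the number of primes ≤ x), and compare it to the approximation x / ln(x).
π(5443) = 720;  x/ln(x) ≈ 632.75;  relative error ≈ 12.12%.

Directly count primes up to 5443: π(5443) = 720. The PNT approximation gives 5443/ln(5443) ≈ 5443/8.60209 ≈ 632.75. Relative error (π(x) − x/ln(x)) / π(x) ≈ 12.12%; the approximation is known to undercount slightly (Li(x) is a better estimate).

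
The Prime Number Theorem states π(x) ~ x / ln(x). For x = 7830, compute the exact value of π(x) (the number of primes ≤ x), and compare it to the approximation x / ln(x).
π(7830) = 990;  x/ln(x) ≈ 873.33;  relative error ≈ 11.79%.

Directly count primes up to 7830: π(7830) = 990. The PNT approximation gives 7830/ln(7830) ≈ 7830/8.96572 ≈ 873.33. Relative error (π(x) − x/ln(x)) / π(x) ≈ 11.79%; the approximation is known to undercount slightly (Li(x) is a better estimate).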